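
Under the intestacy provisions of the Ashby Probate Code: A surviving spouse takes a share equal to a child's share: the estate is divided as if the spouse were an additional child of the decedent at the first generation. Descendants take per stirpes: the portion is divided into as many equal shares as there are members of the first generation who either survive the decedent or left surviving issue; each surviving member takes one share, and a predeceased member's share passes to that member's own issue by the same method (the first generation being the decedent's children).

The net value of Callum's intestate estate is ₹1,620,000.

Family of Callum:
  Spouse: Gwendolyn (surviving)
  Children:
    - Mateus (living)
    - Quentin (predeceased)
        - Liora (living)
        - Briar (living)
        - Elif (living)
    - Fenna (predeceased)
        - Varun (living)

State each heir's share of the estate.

Gwendolyn: ₹405,000; Mateus: ₹405,000; Liora: ₹135,000; Briar: ₹135,000; Elif: ₹135,000; Varun: ₹405,000

The spouse counts as an additional share at the children's level, so there are 4 primary shares of ₹405,000. Gwendolyn takes one such share (₹405,000).
The children's combined portion (₹1,215,000) is divided into 3 shares of ₹405,000: Mateus takes ₹405,000; Quentin's ₹405,000 share passes to Quentin's issue; Fenna's ₹405,000 share passes to Fenna's issue.
Quentin's share (₹405,000) is divided into 3 shares of ₹135,000: Liora, Briar, and Elif each take ₹135,000.
Fenna's share (₹405,000) passes entirely to Varun.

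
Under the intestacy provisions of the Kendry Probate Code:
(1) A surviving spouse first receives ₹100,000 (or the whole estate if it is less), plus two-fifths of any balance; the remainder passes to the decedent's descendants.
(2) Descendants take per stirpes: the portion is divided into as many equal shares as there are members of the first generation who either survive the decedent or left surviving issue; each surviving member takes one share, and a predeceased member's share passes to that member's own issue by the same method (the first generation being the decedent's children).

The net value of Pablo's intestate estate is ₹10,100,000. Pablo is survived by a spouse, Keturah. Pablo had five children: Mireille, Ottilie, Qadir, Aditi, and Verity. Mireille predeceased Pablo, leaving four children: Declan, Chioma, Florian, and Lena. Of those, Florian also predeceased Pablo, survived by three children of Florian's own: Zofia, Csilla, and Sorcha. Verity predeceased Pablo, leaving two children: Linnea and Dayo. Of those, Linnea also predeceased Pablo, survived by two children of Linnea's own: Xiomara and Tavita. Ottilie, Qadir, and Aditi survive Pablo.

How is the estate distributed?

Keturah: ₹4,100,000; Declan: ₹300,000; Chioma: ₹300,000; Zofia: ₹100,000; Csilla: ₹100,000; Sorcha: ₹100,000; Lena: ₹300,000; Ottilie: ₹1,200,000; Qadir: ₹1,200,000; Aditi: ₹1,200,000; Xiomara: ₹300,000; Tavita: ₹300,000; Dayo: ₹600,000

Keturah first takes ₹100,000, leaving a balance of ₹10,000,000. Keturah then takes two-fifths of the balance (₹4,000,000), for a total of ₹4,100,000. The remaining ₹6,000,000 passes to the descendants.
The descendants' portion (₹6,000,000) is divided into 5 shares of ₹1,200,000: Ottilie, Qadir, and Aditi each take ₹1,200,000; Mireille's ₹1,200,000 share passes to Mireille's issue; Verity's ₹1,200,000 share passes to Verity's issue.
Mireille's share (₹1,200,000) is divided into 4 shares of ₹300,000: Declan, Chioma, and Lena each take ₹300,000; Florian's ₹300,000 share passes to Florian's issue.
Florian's share (₹300,000) is divided into 3 shares of ₹100,000: Zofia, Csilla, and Sorcha each take ₹100,000.
Verity's share (₹1,200,000) is divided into 2 shares of ₹600,000: Dayo takes ₹600,000; Linnea's ₹600,000 share passes to Linnea's issue.
Linnea's share (₹600,000) is divided into 2 shares of ₹300,000: Xiomara and Tavita each take ₹300,000.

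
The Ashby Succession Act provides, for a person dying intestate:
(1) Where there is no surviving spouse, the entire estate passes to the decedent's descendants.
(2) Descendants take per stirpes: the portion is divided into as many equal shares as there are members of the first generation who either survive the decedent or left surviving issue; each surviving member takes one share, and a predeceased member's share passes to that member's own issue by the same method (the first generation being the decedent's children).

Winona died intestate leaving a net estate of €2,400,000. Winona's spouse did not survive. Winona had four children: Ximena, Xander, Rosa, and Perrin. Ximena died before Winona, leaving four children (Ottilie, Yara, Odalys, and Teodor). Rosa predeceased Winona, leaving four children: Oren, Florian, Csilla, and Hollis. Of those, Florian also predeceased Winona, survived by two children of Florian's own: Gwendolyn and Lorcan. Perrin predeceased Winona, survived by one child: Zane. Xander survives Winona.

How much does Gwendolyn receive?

The entire €2,400,000 passes to the descendants.
That amount (€2,400,000) is divided into 4 shares of €600,000: Xander takes €600,000; Ximena's €600,000 share passes to Ximena's issue; Rosa's €600,000 share passes to Rosa's issue; Perrin's €600,000 share passes to Perrin's issue.
Ximena's share (€600,000) is divided into 4 shares of €150,000: Ottilie, Yara, Odalys, and Teodor each take €150,000.
Rosa's share (€600,000) is divided into 4 shares of €150,000: Oren, Csilla, and Hollis each take €150,000; Florian's €150,000 share passes to Florian's issue.
Florian's share (€150,000) is divided into 2 shares of €75,000: Gwendolyn and Lorcan each take €75,000.
Perrin's share (€600,000) passes entirely to Zane.

Gwendolyn receives €75,000.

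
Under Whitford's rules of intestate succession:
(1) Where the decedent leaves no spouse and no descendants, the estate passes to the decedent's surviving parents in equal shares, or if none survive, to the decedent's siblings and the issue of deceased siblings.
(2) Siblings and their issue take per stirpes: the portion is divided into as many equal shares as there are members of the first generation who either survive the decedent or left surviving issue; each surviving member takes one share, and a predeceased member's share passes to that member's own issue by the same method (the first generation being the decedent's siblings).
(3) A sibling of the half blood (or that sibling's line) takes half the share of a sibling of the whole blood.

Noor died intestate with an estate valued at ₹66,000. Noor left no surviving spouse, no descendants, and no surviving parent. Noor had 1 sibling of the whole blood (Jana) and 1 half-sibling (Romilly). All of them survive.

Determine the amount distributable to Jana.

The entire ₹66,000 passes to the siblings and their issue.
Counting each half-blood sibling's line as half a unit, there are 3/2 units in ₹66,000, so one unit is ₹44,000. Whole-blood lines (Jana) take ₹44,000 each; half-blood lines (Romilly) take ₹22,000 each.

Jana receives ₹44,000.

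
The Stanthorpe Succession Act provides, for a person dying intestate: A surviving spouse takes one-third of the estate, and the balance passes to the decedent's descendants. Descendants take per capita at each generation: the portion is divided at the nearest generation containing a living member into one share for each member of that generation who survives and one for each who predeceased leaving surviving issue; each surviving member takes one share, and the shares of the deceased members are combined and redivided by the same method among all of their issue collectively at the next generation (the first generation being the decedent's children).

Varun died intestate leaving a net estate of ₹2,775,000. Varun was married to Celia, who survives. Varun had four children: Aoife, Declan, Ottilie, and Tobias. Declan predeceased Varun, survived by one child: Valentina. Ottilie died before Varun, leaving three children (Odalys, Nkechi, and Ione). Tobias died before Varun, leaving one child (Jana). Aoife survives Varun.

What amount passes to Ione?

Ione receives ₹277,500.

Celia takes one-third of ₹2,775,000 = ₹925,000. The remaining ₹1,850,000 passes to the descendants.
The descendants' portion (₹1,850,000) is divided at the children's generation into 4 shares of ₹462,500. Aoife takes ₹462,500. The 3 shares of the deceased (Declan, Ottilie, and Tobias) are combined into a pool of ₹1,387,500.
That pool (₹1,387,500) is divided at the grandchildren's generation equally among Valentina, Odalys, Nkechi, Ione, and Jana: ₹277,500 each.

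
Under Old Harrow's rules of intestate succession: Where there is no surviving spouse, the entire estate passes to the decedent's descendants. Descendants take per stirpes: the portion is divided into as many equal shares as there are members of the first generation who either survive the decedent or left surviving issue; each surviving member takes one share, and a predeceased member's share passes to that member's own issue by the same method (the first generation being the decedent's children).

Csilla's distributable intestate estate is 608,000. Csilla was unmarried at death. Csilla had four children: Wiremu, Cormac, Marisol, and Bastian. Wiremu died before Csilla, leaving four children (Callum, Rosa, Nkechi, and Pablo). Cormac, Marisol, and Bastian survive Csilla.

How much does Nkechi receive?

Nkechi receives 38,000.

The entire 608,000 passes to the descendants.
That amount (608,000) is divided into 4 shares of 152,000: Cormac, Marisol, and Bastian each take 152,000; Wiremu's 152,000 share passes to Wiremu's issue.
Wiremu's share (152,000) is divided into 4 shares of 38,000: Callum, Rosa, Nkechi, and Pablo each take 38,000.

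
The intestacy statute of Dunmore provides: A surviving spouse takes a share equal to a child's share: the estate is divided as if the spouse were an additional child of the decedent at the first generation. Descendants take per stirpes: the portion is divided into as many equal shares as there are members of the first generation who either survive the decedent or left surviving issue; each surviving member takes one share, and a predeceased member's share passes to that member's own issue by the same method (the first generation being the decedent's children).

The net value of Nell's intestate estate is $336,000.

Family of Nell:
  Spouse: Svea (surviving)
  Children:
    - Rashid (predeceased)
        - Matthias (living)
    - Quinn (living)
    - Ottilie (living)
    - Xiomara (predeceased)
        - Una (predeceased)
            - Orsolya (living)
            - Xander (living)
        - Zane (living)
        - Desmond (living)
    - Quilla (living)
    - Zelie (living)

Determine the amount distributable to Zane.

The spouse counts as an additional share at the children's level, so there are 7 primary shares of $48,000. Svea takes one such share ($48,000).
The children's combined portion ($288,000) is divided into 6 shares of $48,000: Quinn, Ottilie, Quilla, and Zelie each take $48,000; Rashid's $48,000 share passes to Rashid's issue; Xiomara's $48,000 share passes to Xiomara's issue.
Rashid's share ($48,000) passes entirely to Matthias.
Xiomara's share ($48,000) is divided into 3 shares of $16,000: Zane and Desmond each take $16,000; Una's $16,000 share passes to Una's issue.
Una's share ($16,000) is divided into 2 shares of $8,000: Orsolya and Xander each take $8,000.

Zane receives $16,000.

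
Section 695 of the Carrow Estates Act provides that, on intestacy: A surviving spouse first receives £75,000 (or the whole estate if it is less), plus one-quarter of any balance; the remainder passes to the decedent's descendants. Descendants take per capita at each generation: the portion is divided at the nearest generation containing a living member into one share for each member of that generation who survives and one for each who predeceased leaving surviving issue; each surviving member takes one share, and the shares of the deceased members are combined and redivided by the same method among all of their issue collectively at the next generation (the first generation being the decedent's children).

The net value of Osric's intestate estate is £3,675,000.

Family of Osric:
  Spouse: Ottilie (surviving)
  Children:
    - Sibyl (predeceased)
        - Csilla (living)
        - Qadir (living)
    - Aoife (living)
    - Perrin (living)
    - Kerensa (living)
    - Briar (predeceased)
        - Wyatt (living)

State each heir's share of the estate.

Ottilie first takes £75,000, leaving a balance of £3,600,000. Ottilie then takes one-quarter of the balance (£900,000), for a total of £975,000. The remaining £2,700,000 passes to the descendants.
The descendants' portion (£2,700,000) is divided at the children's generation into 5 shares of £540,000. Aoife, Perrin, and Kerensa each take £540,000. The 2 shares of the deceased (Sibyl and Briar) are combined into a pool of £1,080,000.
That pool (£1,080,000) is divided at the grandchildren's generation equally among Csilla, Qadir, and Wyatt: £360,000 each.

Ottilie: £975,000; Csilla: £360,000; Qadir: £360,000; Aoife: £540,000; Perrin: £540,000; Kerensa: £540,000; Wyatt: £360,000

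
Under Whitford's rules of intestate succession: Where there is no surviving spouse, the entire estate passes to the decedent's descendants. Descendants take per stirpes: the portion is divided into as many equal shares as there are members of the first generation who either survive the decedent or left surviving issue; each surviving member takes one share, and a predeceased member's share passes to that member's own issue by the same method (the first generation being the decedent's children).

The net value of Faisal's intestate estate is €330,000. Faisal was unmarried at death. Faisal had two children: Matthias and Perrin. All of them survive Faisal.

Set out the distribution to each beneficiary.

Matthias: €165,000; Perrin: €165,000

The entire €330,000 passes to the descendants.
That amount (€330,000) is divided into 2 shares of €165,000: Matthias and Perrin each take €165,000.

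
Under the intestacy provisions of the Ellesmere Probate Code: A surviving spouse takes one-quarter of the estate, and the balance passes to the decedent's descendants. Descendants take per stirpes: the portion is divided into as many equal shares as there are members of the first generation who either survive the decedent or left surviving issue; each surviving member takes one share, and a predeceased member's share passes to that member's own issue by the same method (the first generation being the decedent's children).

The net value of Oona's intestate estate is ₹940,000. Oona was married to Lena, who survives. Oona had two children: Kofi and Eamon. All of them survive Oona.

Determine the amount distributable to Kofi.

Lena takes one-quarter of ₹940,000 = ₹235,000. The remaining ₹705,000 passes to the descendants.
The descendants' portion (₹705,000) is divided into 2 shares of ₹352,500: Kofi and Eamon each take ₹352,500.

Kofi receives ₹352,500.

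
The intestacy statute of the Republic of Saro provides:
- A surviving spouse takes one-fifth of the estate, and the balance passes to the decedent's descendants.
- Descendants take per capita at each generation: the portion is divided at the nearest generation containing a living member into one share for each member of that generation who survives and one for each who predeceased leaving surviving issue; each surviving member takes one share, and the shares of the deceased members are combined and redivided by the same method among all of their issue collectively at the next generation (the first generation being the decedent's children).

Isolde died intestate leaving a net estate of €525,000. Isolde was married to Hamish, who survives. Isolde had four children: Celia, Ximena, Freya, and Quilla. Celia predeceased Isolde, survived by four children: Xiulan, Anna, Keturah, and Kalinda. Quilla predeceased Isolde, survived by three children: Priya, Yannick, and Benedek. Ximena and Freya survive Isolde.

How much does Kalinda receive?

Hamish takes one-fifth of €525,000 = €105,000. The remaining €420,000 passes to the descendants.
The descendants' portion (€420,000) is divided at the children's generation into 4 shares of €105,000. Ximena and Freya each take €105,000. The 2 shares of the deceased (Celia and Quilla) are combined into a pool of €210,000.
That pool (€210,000) is divided at the grandchildren's generation equally among Xiulan, Anna, Keturah, Kalinda, Priya, Yannick, and Benedek: €30,000 each.

Kalinda receives €30,000.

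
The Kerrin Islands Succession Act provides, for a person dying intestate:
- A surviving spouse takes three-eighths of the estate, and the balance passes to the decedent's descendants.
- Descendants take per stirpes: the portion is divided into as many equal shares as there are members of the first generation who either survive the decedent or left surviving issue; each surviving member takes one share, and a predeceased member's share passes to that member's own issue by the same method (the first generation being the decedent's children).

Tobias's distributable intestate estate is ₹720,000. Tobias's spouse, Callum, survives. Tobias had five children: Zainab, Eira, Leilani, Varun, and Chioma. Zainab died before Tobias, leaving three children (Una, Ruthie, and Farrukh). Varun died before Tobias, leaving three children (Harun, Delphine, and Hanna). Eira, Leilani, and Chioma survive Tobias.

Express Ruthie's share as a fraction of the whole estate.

Ruthie receives 1/24 of the estate.

Callum takes three-eighths of ₹720,000 = ₹270,000. The remaining ₹450,000 passes to the descendants.
The descendants' portion (₹450,000) is divided into 5 shares of ₹90,000: Eira, Leilani, and Chioma each take ₹90,000; Zainab's ₹90,000 share passes to Zainab's issue; Varun's ₹90,000 share passes to Varun's issue.
Zainab's share (₹90,000) is divided into 3 shares of ₹30,000: Una, Ruthie, and Farrukh each take ₹30,000.
Varun's share (₹90,000) is divided into 3 shares of ₹30,000: Harun, Delphine, and Hanna each take ₹30,000.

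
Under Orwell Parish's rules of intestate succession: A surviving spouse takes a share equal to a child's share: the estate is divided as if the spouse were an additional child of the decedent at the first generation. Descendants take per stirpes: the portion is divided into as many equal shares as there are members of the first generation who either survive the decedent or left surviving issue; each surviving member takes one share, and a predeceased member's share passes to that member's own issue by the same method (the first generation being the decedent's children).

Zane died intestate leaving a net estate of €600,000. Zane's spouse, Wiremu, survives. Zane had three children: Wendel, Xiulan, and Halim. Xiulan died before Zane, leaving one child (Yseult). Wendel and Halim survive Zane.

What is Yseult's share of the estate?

Yseult receives €150,000.

The spouse counts as an additional share at the children's level, so there are 4 primary shares of €150,000. Wiremu takes one such share (€150,000).
The children's combined portion (€450,000) is divided into 3 shares of €150,000: Wendel and Halim each take €150,000; Xiulan's €150,000 share passes to Xiulan's issue.
Xiulan's share (€150,000) passes entirely to Yseult.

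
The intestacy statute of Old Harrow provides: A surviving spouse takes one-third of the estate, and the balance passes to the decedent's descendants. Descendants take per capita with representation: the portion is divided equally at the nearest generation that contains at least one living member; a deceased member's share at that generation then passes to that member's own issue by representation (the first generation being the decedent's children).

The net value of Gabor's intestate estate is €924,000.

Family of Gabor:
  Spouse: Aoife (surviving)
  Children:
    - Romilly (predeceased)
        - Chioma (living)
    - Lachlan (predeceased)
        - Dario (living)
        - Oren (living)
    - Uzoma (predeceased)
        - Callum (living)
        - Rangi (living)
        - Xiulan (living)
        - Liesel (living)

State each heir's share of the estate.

Aoife: €308,000; Chioma: €88,000; Dario: €88,000; Oren: €88,000; Callum: €88,000; Rangi: €88,000; Xiulan: €88,000; Liesel: €88,000

Aoife takes one-third of €924,000 = €308,000. The remaining €616,000 passes to the descendants.
No child survives, so the initial division is made at the grandchildren's generation.
The descendants' portion (€616,000) is divided into 7 shares of €88,000: Chioma, Dario, Oren, Callum, Rangi, Xiulan, and Liesel each take €88,000.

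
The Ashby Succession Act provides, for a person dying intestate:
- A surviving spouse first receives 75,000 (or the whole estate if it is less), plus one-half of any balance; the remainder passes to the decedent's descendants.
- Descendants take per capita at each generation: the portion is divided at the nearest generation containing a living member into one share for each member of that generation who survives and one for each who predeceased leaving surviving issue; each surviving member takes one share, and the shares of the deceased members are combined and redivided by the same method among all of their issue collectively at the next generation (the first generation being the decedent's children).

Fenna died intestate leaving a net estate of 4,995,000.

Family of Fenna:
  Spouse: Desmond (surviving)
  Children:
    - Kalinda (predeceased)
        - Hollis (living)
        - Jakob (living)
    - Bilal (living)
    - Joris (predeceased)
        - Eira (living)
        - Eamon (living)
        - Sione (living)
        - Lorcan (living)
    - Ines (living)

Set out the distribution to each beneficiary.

Desmond first takes 75,000, leaving a balance of 4,920,000. Desmond then takes one-half of the balance (2,460,000), for a total of 2,535,000. The remaining 2,460,000 passes to the descendants.
The descendants' portion (2,460,000) is divided at the children's generation into 4 shares of 615,000. Bilal and Ines each take 615,000. The 2 shares of the deceased (Kalinda and Joris) are combined into a pool of 1,230,000.
That pool (1,230,000) is divided at the grandchildren's generation equally among Hollis, Jakob, Eira, Eamon, Sione, and Lorcan: 205,000 each.

Desmond: 2,535,000; Hollis: 205,000; Jakob: 205,000; Bilal: 615,000; Eira: 205,000; Eamon: 205,000; Sione: 205,000; Lorcan: 205,000; Ines: 615,000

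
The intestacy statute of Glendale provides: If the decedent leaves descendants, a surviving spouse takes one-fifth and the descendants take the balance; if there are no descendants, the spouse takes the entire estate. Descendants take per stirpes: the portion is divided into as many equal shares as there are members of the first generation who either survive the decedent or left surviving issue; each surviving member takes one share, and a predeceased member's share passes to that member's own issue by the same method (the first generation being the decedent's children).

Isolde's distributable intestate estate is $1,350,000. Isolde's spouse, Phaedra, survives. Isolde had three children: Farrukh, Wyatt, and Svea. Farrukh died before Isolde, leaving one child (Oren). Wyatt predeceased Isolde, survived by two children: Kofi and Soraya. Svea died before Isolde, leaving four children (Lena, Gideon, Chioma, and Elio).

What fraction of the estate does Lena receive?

Lena receives 1/15 of the estate.

Phaedra takes one-fifth of $1,350,000 = $270,000. The remaining $1,080,000 passes to the descendants.
The descendants' portion ($1,080,000) is divided into 3 shares of $360,000: Farrukh's $360,000 share passes to Farrukh's issue; Wyatt's $360,000 share passes to Wyatt's issue; Svea's $360,000 share passes to Svea's issue.
Farrukh's share ($360,000) passes entirely to Oren.
Wyatt's share ($360,000) is divided into 2 shares of $180,000: Kofi and Soraya each take $180,000.
Svea's share ($360,000) is divided into 4 shares of $90,000: Lena, Gideon, Chioma, and Elio each take $90,000.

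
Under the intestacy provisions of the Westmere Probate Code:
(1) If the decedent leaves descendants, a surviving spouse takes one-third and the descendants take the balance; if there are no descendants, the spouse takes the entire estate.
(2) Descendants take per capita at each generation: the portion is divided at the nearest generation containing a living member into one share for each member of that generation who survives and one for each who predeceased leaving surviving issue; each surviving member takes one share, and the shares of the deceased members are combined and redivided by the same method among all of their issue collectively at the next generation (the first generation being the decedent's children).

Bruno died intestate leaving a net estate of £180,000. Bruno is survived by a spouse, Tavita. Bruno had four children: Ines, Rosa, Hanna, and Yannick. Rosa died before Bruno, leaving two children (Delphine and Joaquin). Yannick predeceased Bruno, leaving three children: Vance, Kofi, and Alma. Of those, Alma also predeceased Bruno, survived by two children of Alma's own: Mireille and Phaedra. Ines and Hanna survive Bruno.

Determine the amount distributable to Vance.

Vance receives £12,000.

Tavita takes one-third of £180,000 = £60,000. The remaining £120,000 passes to the descendants.
The descendants' portion (£120,000) is divided at the children's generation into 4 shares of £30,000. Ines and Hanna each take £30,000. The 2 shares of the deceased (Rosa and Yannick) are combined into a pool of £60,000.
That pool (£60,000) is divided at the grandchildren's generation into 5 shares of £12,000. Delphine, Joaquin, Vance, and Kofi each take £12,000. The remaining share for the deceased Alma (£12,000) is carried to the next generation.
That pool (£12,000) is divided at the great-grandchildren's generation equally among Mireille and Phaedra: £6,000 each.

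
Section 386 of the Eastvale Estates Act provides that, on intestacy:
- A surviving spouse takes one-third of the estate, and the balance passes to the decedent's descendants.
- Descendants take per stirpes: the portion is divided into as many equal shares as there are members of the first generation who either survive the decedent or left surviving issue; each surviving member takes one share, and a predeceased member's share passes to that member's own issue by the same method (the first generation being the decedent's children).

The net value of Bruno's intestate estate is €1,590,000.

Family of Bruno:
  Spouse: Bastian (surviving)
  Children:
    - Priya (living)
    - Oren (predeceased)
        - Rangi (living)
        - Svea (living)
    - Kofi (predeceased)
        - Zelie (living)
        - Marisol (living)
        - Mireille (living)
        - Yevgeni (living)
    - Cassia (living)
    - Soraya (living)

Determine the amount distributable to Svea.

Bastian takes one-third of €1,590,000 = €530,000. The remaining €1,060,000 passes to the descendants.
The descendants' portion (€1,060,000) is divided into 5 shares of €212,000: Priya, Cassia, and Soraya each take €212,000; Oren's €212,000 share passes to Oren's issue; Kofi's €212,000 share passes to Kofi's issue.
Oren's share (€212,000) is divided into 2 shares of €106,000: Rangi and Svea each take €106,000.
Kofi's share (€212,000) is divided into 4 shares of €53,000: Zelie, Marisol, Mireille, and Yevgeni each take €53,000.

Svea receives €106,000.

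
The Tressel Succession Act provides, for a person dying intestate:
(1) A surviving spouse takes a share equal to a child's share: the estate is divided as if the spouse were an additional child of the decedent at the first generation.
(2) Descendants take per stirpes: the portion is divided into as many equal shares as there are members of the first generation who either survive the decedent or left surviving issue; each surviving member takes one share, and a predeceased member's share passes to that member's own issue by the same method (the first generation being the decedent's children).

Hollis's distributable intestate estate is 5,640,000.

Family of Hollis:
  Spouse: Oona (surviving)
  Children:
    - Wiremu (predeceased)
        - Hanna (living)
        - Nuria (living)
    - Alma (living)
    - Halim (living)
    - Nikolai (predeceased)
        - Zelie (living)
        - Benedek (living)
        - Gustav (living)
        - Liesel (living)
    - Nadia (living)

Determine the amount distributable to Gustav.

Gustav receives 235,000.

The spouse counts as an additional share at the children's level, so there are 6 primary shares of 940,000. Oona takes one such share (940,000).
The children's combined portion (4,700,000) is divided into 5 shares of 940,000: Alma, Halim, and Nadia each take 940,000; Wiremu's 940,000 share passes to Wiremu's issue; Nikolai's 940,000 share passes to Nikolai's issue.
Wiremu's share (940,000) is divided into 2 shares of 470,000: Hanna and Nuria each take 470,000.
Nikolai's share (940,000) is divided into 4 shares of 235,000: Zelie, Benedek, Gustav, and Liesel each take 235,000.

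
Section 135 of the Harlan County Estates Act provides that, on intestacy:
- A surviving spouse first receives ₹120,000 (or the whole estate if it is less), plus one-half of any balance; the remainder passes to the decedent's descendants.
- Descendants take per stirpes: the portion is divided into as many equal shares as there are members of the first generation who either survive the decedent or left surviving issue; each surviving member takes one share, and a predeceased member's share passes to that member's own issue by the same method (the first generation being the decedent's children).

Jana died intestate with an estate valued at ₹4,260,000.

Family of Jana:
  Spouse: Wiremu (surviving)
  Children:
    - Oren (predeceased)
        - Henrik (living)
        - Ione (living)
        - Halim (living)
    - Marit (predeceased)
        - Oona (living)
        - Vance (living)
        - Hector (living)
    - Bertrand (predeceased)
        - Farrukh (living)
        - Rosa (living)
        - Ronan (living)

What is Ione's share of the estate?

Ione receives ₹230,000.

Wiremu first takes ₹120,000, leaving a balance of ₹4,140,000. Wiremu then takes one-half of the balance (₹2,070,000), for a total of ₹2,190,000. The remaining ₹2,070,000 passes to the descendants.
The descendants' portion (₹2,070,000) is divided into 3 shares of ₹690,000: Oren's ₹690,000 share passes to Oren's issue; Marit's ₹690,000 share passes to Marit's issue; Bertrand's ₹690,000 share passes to Bertrand's issue.
Oren's share (₹690,000) is divided into 3 shares of ₹230,000: Henrik, Ione, and Halim each take ₹230,000.
Marit's share (₹690,000) is divided into 3 shares of ₹230,000: Oona, Vance, and Hector each take ₹230,000.
Bertrand's share (₹690,000) is divided into 3 shares of ₹230,000: Farrukh, Rosa, and Ronan each take ₹230,000.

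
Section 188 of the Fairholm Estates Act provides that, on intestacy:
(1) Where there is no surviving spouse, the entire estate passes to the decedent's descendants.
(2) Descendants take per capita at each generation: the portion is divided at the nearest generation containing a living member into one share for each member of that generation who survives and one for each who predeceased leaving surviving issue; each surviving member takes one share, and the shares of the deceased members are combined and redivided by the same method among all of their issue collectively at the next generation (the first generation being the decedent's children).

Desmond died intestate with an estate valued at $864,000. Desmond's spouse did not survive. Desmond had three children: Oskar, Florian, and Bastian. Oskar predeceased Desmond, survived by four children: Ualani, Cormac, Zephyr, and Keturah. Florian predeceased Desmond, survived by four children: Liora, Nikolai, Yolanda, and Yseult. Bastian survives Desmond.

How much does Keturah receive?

The entire $864,000 passes to the descendants.
That amount ($864,000) is divided at the children's generation into 3 shares of $288,000. Bastian takes $288,000. The 2 shares of the deceased (Oskar and Florian) are combined into a pool of $576,000.
That pool ($576,000) is divided at the grandchildren's generation equally among Ualani, Cormac, Zephyr, Keturah, Liora, Nikolai, Yolanda, and Yseult: $72,000 each.

Keturah receives $72,000.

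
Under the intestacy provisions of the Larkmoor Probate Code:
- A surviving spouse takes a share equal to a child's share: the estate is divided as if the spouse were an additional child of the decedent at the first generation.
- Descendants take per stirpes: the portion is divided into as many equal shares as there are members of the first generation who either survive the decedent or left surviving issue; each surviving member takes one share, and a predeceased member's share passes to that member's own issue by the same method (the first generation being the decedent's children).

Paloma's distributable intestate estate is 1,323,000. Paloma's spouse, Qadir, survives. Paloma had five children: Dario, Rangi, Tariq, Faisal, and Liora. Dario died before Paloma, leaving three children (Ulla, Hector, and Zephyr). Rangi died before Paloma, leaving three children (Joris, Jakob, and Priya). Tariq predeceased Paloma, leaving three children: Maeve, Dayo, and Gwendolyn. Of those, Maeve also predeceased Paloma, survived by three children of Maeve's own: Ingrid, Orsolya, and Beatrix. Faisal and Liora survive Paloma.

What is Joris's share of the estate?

Joris receives 73,500.

The spouse counts as an additional share at the children's level, so there are 6 primary shares of 220,500. Qadir takes one such share (220,500).
The children's combined portion (1,102,500) is divided into 5 shares of 220,500: Faisal and Liora each take 220,500; Dario's 220,500 share passes to Dario's issue; Rangi's 220,500 share passes to Rangi's issue; Tariq's 220,500 share passes to Tariq's issue.
Dario's share (220,500) is divided into 3 shares of 73,500: Ulla, Hector, and Zephyr each take 73,500.
Rangi's share (220,500) is divided into 3 shares of 73,500: Joris, Jakob, and Priya each take 73,500.
Tariq's share (220,500) is divided into 3 shares of 73,500: Dayo and Gwendolyn each take 73,500; Maeve's 73,500 share passes to Maeve's issue.
Maeve's share (73,500) is divided into 3 shares of 24,500: Ingrid, Orsolya, and Beatrix each take 24,500.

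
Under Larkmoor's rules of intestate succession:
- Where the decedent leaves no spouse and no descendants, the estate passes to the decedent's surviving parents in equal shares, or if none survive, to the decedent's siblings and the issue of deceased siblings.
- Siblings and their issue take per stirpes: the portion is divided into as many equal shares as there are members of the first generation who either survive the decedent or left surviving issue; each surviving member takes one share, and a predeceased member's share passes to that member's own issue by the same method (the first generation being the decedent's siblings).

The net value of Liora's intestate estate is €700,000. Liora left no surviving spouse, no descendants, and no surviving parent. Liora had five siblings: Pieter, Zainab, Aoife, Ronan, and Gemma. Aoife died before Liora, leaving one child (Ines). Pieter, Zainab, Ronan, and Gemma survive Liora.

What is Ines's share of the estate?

The entire €700,000 passes to the siblings and their issue.
That amount (€700,000) is divided into 5 shares of €140,000: Pieter, Zainab, Ronan, and Gemma each take €140,000; Aoife's €140,000 share passes to Aoife's issue.
Aoife's share (€140,000) passes entirely to Ines.

Ines receives €140,000.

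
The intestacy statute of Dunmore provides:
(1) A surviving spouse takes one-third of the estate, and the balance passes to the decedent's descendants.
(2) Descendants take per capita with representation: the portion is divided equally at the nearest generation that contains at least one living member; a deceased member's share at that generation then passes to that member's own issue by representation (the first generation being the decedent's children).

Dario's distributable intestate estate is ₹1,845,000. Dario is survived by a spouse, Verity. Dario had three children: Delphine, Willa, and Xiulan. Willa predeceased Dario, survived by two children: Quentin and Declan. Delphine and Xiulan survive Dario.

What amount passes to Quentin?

Verity takes one-third of ₹1,845,000 = ₹615,000. The remaining ₹1,230,000 passes to the descendants.
The descendants' portion (₹1,230,000) is divided into 3 shares of ₹410,000: Delphine and Xiulan each take ₹410,000; Willa's ₹410,000 share passes to Willa's issue.
Willa's share (₹410,000) is divided into 2 shares of ₹205,000: Quentin and Declan each take ₹205,000.

Quentin receives ₹205,000.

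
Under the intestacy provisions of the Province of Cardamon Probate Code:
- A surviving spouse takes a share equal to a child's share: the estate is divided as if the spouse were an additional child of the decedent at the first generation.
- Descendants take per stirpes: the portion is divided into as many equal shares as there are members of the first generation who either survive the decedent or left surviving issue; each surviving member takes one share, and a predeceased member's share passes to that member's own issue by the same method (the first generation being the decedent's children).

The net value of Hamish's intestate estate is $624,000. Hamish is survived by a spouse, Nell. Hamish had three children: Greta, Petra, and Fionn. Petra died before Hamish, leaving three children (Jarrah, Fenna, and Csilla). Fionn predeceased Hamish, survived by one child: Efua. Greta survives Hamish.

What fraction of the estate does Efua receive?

The spouse counts as an additional share at the children's level, so there are 4 primary shares of $156,000. Nell takes one such share ($156,000).
The children's combined portion ($468,000) is divided into 3 shares of $156,000: Greta takes $156,000; Petra's $156,000 share passes to Petra's issue; Fionn's $156,000 share passes to Fionn's issue.
Petra's share ($156,000) is divided into 3 shares of $52,000: Jarrah, Fenna, and Csilla each take $52,000.
Fionn's share ($156,000) passes entirely to Efua.

Efua receives 1/4 of the estate.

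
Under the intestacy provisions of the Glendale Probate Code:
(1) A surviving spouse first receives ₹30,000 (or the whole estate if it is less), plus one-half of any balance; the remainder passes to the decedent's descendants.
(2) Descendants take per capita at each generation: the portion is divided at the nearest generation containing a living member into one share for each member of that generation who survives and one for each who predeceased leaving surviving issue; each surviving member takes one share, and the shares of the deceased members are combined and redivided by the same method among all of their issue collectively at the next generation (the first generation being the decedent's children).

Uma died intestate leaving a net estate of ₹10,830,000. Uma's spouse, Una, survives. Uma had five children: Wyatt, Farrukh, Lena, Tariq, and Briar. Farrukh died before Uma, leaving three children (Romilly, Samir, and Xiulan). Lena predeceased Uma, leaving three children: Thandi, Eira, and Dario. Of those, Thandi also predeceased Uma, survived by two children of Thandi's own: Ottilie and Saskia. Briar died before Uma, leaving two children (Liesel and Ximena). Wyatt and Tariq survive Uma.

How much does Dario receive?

Una first takes ₹30,000, leaving a balance of ₹10,800,000. Una then takes one-half of the balance (₹5,400,000), for a total of ₹5,430,000. The remaining ₹5,400,000 passes to the descendants.
The descendants' portion (₹5,400,000) is divided at the children's generation into 5 shares of ₹1,080,000. Wyatt and Tariq each take ₹1,080,000. The 3 shares of the deceased (Farrukh, Lena, and Briar) are combined into a pool of ₹3,240,000.
That pool (₹3,240,000) is divided at the grandchildren's generation into 8 shares of ₹405,000. Romilly, Samir, Xiulan, Eira, Dario, Liesel, and Ximena each take ₹405,000. The remaining share for the deceased Thandi (₹405,000) is carried to the next generation.
That pool (₹405,000) is divided at the great-grandchildren's generation equally among Ottilie and Saskia: ₹202,500 each.

Dario receives ₹405,000.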